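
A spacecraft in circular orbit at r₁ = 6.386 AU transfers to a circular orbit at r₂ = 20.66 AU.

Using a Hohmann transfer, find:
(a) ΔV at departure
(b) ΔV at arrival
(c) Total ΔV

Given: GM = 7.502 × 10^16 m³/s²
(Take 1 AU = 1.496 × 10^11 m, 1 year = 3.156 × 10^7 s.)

Convert to SI: r₁ = 6.386 AU = 9.55346e+11 m; r₂ = 20.66 AU = 3.09074e+12 m.
Transfer semi-major axis: a_t = (r₁ + r₂)/2 = (9.55346e+11 + 3.09074e+12)/2 = 2.02304e+12 m.
Circular speeds: v₁ = √(GM/r₁) = 280.226 m/s, v₂ = √(GM/r₂) = 155.796 m/s.
Transfer speeds (vis-viva v² = GM(2/r − 1/a_t)): v₁ᵗ = 346.367 m/s, v₂ᵗ = 107.062 m/s.
(a) ΔV₁ = |v₁ᵗ − v₁| ≈ 66.14 m/s = 0.01395 AU/year.
(b) ΔV₂ = |v₂ − v₂ᵗ| ≈ 48.73 m/s = 0.01028 AU/year.
(c) ΔV_total = ΔV₁ + ΔV₂ ≈ 114.9 m/s = 0.02423 AU/year.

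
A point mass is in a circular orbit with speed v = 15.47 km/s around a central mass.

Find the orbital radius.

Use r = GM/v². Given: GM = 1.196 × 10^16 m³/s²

Convert to SI: v = 15.47 km/s = 15470 m/s.
For a circular orbit, v² = GM / r, so r = GM / v².
r = 1.196e+16 / (15470)² m ≈ 4.997e+07 m = 49.97 Mm.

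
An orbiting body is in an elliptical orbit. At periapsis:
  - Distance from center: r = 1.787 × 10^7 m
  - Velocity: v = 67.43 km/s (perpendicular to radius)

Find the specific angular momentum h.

Convert to SI: v = 67.43 km/s = 67430 m/s.
With v perpendicular to r, h = r · v.
h = 1.787e+07 · 67430 m²/s ≈ 1.205e+12 m²/s.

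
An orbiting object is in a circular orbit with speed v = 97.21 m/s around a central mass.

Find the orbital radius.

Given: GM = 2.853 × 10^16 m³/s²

For a circular orbit, v² = GM / r, so r = GM / v².
r = 2.853e+16 / (97.21)² m ≈ 3.019e+12 m = 3.019 Tm.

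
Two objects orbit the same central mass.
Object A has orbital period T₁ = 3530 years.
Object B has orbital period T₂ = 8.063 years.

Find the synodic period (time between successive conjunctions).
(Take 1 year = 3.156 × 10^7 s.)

Convert to SI: T₁ = 3530 years = 1.11407e+11 s; T₂ = 8.063 years = 2.54468e+08 s.
T_syn = |T₁ · T₂ / (T₁ − T₂)|.
T_syn = |1.11407e+11 · 2.54468e+08 / (1.11407e+11 − 2.54468e+08)| s ≈ 2.551e+08 s = 8.081 years.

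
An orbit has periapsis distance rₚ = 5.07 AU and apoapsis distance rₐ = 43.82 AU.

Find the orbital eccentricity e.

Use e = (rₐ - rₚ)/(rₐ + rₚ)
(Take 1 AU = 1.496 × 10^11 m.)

Convert to SI: rₚ = 5.07 AU = 7.58472e+11 m; rₐ = 43.82 AU = 6.55547e+12 m.
e = (rₐ − rₚ) / (rₐ + rₚ).
e = (6.55547e+12 − 7.58472e+11) / (6.55547e+12 + 7.58472e+11) = 5.797e+12 / 7.31394e+12 ≈ 0.7926.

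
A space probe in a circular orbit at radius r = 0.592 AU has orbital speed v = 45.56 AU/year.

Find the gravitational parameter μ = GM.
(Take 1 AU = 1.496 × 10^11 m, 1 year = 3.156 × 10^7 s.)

Convert to SI: r = 0.592 AU = 8.85632e+10 m; v = 45.56 AU/year = 215962 m/s.
For a circular orbit v² = GM/r, so GM = v² · r.
GM = (215962)² · 8.85632e+10 m³/s² ≈ 4.131e+21 m³/s² = 4.131 × 10^21 m³/s².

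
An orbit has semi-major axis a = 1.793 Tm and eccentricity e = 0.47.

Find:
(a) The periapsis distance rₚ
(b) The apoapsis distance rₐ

Convert to SI: a = 1.793 Tm = 1.793e+12 m.
(a) rₚ = a(1 − e) = 1.793e+12 · (1 − 0.47) = 1.793e+12 · 0.53 ≈ 9.503e+11 m = 950.3 Gm.
(b) rₐ = a(1 + e) = 1.793e+12 · (1 + 0.47) = 1.793e+12 · 1.47 ≈ 2.636e+12 m = 2.636 Tm.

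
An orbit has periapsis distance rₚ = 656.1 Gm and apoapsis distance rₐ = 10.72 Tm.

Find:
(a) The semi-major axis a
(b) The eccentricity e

Convert to SI: rₚ = 656.1 Gm = 6.561e+11 m; rₐ = 10.72 Tm = 1.072e+13 m.
(a) a = (rₚ + rₐ) / 2 = (6.561e+11 + 1.072e+13) / 2 ≈ 5.688e+12 m = 5.688 Tm.
(b) e = (rₐ − rₚ) / (rₐ + rₚ) = (1.072e+13 − 6.561e+11) / (1.072e+13 + 6.561e+11) ≈ 0.8847.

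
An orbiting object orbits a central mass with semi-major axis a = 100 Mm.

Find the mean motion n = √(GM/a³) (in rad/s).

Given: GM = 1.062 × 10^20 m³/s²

Convert to SI: a = 100 Mm = 1e+08 m.
n = √(GM / a³).
n = √(1.062e+20 / (1e+08)³) rad/s ≈ 0.01031 rad/s.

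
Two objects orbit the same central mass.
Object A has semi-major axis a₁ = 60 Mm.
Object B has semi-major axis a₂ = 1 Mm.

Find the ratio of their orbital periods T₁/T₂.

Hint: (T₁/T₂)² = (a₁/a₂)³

Convert to SI: a₁ = 60 Mm = 6e+07 m; a₂ = 1 Mm = 1e+06 m.
From Kepler's third law, (T₁/T₂)² = (a₁/a₂)³, so T₁/T₂ = (a₁/a₂)^(3/2).
a₁/a₂ = 6e+07 / 1e+06 = 60.
T₁/T₂ = (60)^(3/2) ≈ 464.8.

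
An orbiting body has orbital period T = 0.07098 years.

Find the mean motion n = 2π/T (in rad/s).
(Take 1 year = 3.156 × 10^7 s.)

Convert to SI: T = 0.07098 years = 2.24013e+06 s.
n = 2π / T.
n = 2π / 2.24013e+06 s ≈ 2.805e-06 rad/s.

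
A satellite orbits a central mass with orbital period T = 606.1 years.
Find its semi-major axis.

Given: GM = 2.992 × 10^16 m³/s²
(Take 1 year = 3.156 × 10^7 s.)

Convert to SI: T = 606.1 years = 1.91285e+10 s.
Invert Kepler's third law: a = (GM · T² / (4π²))^(1/3).
Substituting T = 1.91285e+10 s and GM = 2.992e+16 m³/s²:
a = (2.992e+16 · (1.91285e+10)² / (4π²))^(1/3) m
a ≈ 6.521e+11 m = 652.1 Gm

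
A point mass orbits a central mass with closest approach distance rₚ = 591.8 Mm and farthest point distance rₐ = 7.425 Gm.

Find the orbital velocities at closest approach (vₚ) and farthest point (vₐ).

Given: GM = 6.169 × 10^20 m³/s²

Convert to SI: rₚ = 591.8 Mm = 5.918e+08 m; rₐ = 7.425 Gm = 7.425e+09 m.
Use the vis-viva equation v² = GM(2/r − 1/a) with a = (rₚ + rₐ)/2 = (5.918e+08 + 7.425e+09)/2 = 4.0084e+09 m.
vₚ = √(GM · (2/rₚ − 1/a)) = √(6.169e+20 · (2/5.918e+08 − 1/4.0084e+09)) m/s ≈ 1.39e+06 m/s = 1390 km/s.
vₐ = √(GM · (2/rₐ − 1/a)) = √(6.169e+20 · (2/7.425e+09 − 1/4.0084e+09)) m/s ≈ 1.108e+05 m/s = 110.8 km/s.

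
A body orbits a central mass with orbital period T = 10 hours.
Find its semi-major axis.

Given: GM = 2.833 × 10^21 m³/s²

Convert to SI: T = 10 hours = 36000 s.
Invert Kepler's third law: a = (GM · T² / (4π²))^(1/3).
Substituting T = 36000 s and GM = 2.833e+21 m³/s²:
a = (2.833e+21 · (36000)² / (4π²))^(1/3) m
a ≈ 4.531e+09 m = 4.531 Gm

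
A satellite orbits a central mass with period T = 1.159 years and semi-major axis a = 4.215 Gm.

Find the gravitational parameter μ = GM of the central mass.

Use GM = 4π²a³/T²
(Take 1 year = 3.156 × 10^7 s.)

Convert to SI: T = 1.159 years = 3.6578e+07 s; a = 4.215 Gm = 4.215e+09 m.
GM = 4π² · a³ / T².
GM = 4π² · (4.215e+09)³ / (3.6578e+07)² m³/s² ≈ 2.21e+15 m³/s² = 2.21 × 10^15 m³/s².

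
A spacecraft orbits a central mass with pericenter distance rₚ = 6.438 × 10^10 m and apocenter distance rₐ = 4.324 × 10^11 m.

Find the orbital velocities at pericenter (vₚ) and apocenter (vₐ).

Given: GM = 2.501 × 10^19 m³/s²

Use the vis-viva equation v² = GM(2/r − 1/a) with a = (rₚ + rₐ)/2 = (6.438e+10 + 4.324e+11)/2 = 2.4839e+11 m.
vₚ = √(GM · (2/rₚ − 1/a)) = √(2.501e+19 · (2/6.438e+10 − 1/2.4839e+11)) m/s ≈ 2.601e+04 m/s = 26.01 km/s.
vₐ = √(GM · (2/rₐ − 1/a)) = √(2.501e+19 · (2/4.324e+11 − 1/2.4839e+11)) m/s ≈ 3872 m/s = 3.872 km/s.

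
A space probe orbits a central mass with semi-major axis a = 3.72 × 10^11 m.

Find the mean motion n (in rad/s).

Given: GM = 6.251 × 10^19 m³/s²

n = √(GM / a³).
n = √(6.251e+19 / (3.72e+11)³) rad/s ≈ 3.485e-08 rad/s.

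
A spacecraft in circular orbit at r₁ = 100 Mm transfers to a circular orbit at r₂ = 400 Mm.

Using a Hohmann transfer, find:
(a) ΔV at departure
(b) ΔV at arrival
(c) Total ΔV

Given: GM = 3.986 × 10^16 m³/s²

Convert to SI: r₁ = 100 Mm = 1e+08 m; r₂ = 400 Mm = 4e+08 m.
Transfer semi-major axis: a_t = (r₁ + r₂)/2 = (1e+08 + 4e+08)/2 = 2.5e+08 m.
Circular speeds: v₁ = √(GM/r₁) = 19965 m/s, v₂ = √(GM/r₂) = 9982.48 m/s.
Transfer speeds (vis-viva v² = GM(2/r − 1/a_t)): v₁ᵗ = 25253.9 m/s, v₂ᵗ = 6313.48 m/s.
(a) ΔV₁ = |v₁ᵗ − v₁| ≈ 5289 m/s = 5.289 km/s.
(b) ΔV₂ = |v₂ − v₂ᵗ| ≈ 3669 m/s = 3.669 km/s.
(c) ΔV_total = ΔV₁ + ΔV₂ ≈ 8958 m/s = 8.958 km/s.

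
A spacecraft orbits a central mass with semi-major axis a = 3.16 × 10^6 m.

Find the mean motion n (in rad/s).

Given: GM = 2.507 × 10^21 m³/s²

n = √(GM / a³).
n = √(2.507e+21 / (3.16e+06)³) rad/s ≈ 8.913 rad/s.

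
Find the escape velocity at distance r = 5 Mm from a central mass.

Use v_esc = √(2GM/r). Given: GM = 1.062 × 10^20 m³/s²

Convert to SI: r = 5 Mm = 5e+06 m.
Escape velocity comes from setting total energy to zero: ½v² − GM/r = 0 ⇒ v_esc = √(2GM / r).
v_esc = √(2 · 1.062e+20 / 5e+06) m/s ≈ 6.518e+06 m/s = 6518 km/s.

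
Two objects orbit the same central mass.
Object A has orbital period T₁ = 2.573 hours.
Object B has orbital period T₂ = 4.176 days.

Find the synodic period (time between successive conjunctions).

Convert to SI: T₁ = 2.573 hours = 9262.8 s; T₂ = 4.176 days = 360806 s.
T_syn = |T₁ · T₂ / (T₁ − T₂)|.
T_syn = |9262.8 · 360806 / (9262.8 − 360806)| s ≈ 9507 s = 2.641 hours.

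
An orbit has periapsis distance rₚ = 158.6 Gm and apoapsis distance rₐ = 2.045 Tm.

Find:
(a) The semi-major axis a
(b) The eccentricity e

Convert to SI: rₚ = 158.6 Gm = 1.586e+11 m; rₐ = 2.045 Tm = 2.045e+12 m.
(a) a = (rₚ + rₐ) / 2 = (1.586e+11 + 2.045e+12) / 2 ≈ 1.102e+12 m = 1.102 Tm.
(b) e = (rₐ − rₚ) / (rₐ + rₚ) = (2.045e+12 − 1.586e+11) / (2.045e+12 + 1.586e+11) ≈ 0.8561.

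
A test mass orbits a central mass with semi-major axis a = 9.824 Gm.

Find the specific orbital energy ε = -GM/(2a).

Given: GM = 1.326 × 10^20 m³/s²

Convert to SI: a = 9.824 Gm = 9.824e+09 m.
ε = −GM / (2a).
ε = −1.326e+20 / (2 · 9.824e+09) J/kg ≈ -6.749e+09 J/kg = -6.749 GJ/kg.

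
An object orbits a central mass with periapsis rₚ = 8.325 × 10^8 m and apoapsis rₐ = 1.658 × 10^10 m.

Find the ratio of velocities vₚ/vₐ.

Conservation of angular momentum gives rₚvₚ = rₐvₐ, so vₚ/vₐ = rₐ/rₚ.
vₚ/vₐ = 1.658e+10 / 8.325e+08 ≈ 19.92.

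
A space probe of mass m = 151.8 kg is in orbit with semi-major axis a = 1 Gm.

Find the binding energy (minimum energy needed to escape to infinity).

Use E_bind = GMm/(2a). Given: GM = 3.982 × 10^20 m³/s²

Convert to SI: a = 1 Gm = 1e+09 m.
Total orbital energy is E = −GMm/(2a); binding energy is E_bind = −E = GMm/(2a).
E_bind = 3.982e+20 · 151.8 / (2 · 1e+09) J ≈ 3.022e+13 J = 30.22 TJ.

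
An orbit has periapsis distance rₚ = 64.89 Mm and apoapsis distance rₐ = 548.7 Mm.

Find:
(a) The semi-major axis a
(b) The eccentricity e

Convert to SI: rₚ = 64.89 Mm = 6.489e+07 m; rₐ = 548.7 Mm = 5.487e+08 m.
(a) a = (rₚ + rₐ) / 2 = (6.489e+07 + 5.487e+08) / 2 ≈ 3.068e+08 m = 306.8 Mm.
(b) e = (rₐ − rₚ) / (rₐ + rₚ) = (5.487e+08 − 6.489e+07) / (5.487e+08 + 6.489e+07) ≈ 0.7885.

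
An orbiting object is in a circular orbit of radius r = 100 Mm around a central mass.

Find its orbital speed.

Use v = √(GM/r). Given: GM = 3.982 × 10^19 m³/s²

Convert to SI: r = 100 Mm = 1e+08 m.
For a circular orbit, gravity supplies the centripetal force, so v = √(GM / r).
v = √(3.982e+19 / 1e+08) m/s ≈ 6.31e+05 m/s = 631 km/s.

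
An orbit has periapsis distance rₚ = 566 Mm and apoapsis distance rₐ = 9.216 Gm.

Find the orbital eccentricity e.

Convert to SI: rₚ = 566 Mm = 5.66e+08 m; rₐ = 9.216 Gm = 9.216e+09 m.
e = (rₐ − rₚ) / (rₐ + rₚ).
e = (9.216e+09 − 5.66e+08) / (9.216e+09 + 5.66e+08) = 8.65e+09 / 9.782e+09 ≈ 0.8843.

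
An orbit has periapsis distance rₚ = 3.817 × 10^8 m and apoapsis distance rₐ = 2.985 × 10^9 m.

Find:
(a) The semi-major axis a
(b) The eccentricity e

(a) a = (rₚ + rₐ) / 2 = (3.817e+08 + 2.985e+09) / 2 ≈ 1.683e+09 m = 1.683 × 10^9 m.
(b) e = (rₐ − rₚ) / (rₐ + rₚ) = (2.985e+09 − 3.817e+08) / (2.985e+09 + 3.817e+08) ≈ 0.7732.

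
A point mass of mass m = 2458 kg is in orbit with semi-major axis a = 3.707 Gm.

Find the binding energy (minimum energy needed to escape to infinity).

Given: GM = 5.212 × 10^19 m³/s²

Convert to SI: a = 3.707 Gm = 3.707e+09 m.
Total orbital energy is E = −GMm/(2a); binding energy is E_bind = −E = GMm/(2a).
E_bind = 5.212e+19 · 2458 / (2 · 3.707e+09) J ≈ 1.728e+13 J = 17.28 TJ.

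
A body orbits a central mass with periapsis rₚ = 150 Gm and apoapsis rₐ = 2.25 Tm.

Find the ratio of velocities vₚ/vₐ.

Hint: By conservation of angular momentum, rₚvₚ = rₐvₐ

Convert to SI: rₚ = 150 Gm = 1.5e+11 m; rₐ = 2.25 Tm = 2.25e+12 m.
Conservation of angular momentum gives rₚvₚ = rₐvₐ, so vₚ/vₐ = rₐ/rₚ.
vₚ/vₐ = 2.25e+12 / 1.5e+11 ≈ 15.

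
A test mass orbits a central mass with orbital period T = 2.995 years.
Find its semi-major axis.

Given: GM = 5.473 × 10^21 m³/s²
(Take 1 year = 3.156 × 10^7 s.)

Convert to SI: T = 2.995 years = 9.45222e+07 s.
Invert Kepler's third law: a = (GM · T² / (4π²))^(1/3).
Substituting T = 9.45222e+07 s and GM = 5.473e+21 m³/s²:
a = (5.473e+21 · (9.45222e+07)² / (4π²))^(1/3) m
a ≈ 1.074e+12 m = 1.074 Tm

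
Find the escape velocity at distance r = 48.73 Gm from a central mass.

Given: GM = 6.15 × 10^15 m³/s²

Convert to SI: r = 48.73 Gm = 4.873e+10 m.
Escape velocity comes from setting total energy to zero: ½v² − GM/r = 0 ⇒ v_esc = √(2GM / r).
v_esc = √(2 · 6.15e+15 / 4.873e+10) m/s ≈ 502.4 m/s = 502.4 m/s.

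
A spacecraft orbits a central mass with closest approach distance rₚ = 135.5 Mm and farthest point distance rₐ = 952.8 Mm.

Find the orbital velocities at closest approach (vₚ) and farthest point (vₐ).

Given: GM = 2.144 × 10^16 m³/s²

Convert to SI: rₚ = 135.5 Mm = 1.355e+08 m; rₐ = 952.8 Mm = 9.528e+08 m.
Use the vis-viva equation v² = GM(2/r − 1/a) with a = (rₚ + rₐ)/2 = (1.355e+08 + 9.528e+08)/2 = 5.4415e+08 m.
vₚ = √(GM · (2/rₚ − 1/a)) = √(2.144e+16 · (2/1.355e+08 − 1/5.4415e+08)) m/s ≈ 1.665e+04 m/s = 16.65 km/s.
vₐ = √(GM · (2/rₐ − 1/a)) = √(2.144e+16 · (2/9.528e+08 − 1/5.4415e+08)) m/s ≈ 2367 m/s = 2.367 km/s.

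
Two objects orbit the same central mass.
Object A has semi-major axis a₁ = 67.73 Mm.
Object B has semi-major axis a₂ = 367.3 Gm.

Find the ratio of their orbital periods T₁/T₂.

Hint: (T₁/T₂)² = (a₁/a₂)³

Convert to SI: a₁ = 67.73 Mm = 6.773e+07 m; a₂ = 367.3 Gm = 3.673e+11 m.
From Kepler's third law, (T₁/T₂)² = (a₁/a₂)³, so T₁/T₂ = (a₁/a₂)^(3/2).
a₁/a₂ = 6.773e+07 / 3.673e+11 = 0.0001844.
T₁/T₂ = (0.0001844)^(3/2) ≈ 2.504e-06.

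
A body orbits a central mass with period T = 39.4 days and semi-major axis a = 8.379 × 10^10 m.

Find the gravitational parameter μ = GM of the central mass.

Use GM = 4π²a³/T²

Convert to SI: T = 39.4 days = 3.40416e+06 s.
GM = 4π² · a³ / T².
GM = 4π² · (8.379e+10)³ / (3.40416e+06)² m³/s² ≈ 2.004e+21 m³/s² = 2.004 × 10^21 m³/s².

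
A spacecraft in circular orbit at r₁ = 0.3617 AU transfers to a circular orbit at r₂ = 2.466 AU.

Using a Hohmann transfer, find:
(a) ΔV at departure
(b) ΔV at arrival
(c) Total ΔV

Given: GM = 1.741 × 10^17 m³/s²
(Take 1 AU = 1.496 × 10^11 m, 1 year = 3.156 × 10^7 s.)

Convert to SI: r₁ = 0.3617 AU = 5.41103e+10 m; r₂ = 2.466 AU = 3.68914e+11 m.
Transfer semi-major axis: a_t = (r₁ + r₂)/2 = (5.41103e+10 + 3.68914e+11)/2 = 2.11512e+11 m.
Circular speeds: v₁ = √(GM/r₁) = 1793.74 m/s, v₂ = √(GM/r₂) = 686.969 m/s.
Transfer speeds (vis-viva v² = GM(2/r − 1/a_t)): v₁ᵗ = 2368.94 m/s, v₂ᵗ = 347.464 m/s.
(a) ΔV₁ = |v₁ᵗ − v₁| ≈ 575.2 m/s = 0.1213 AU/year.
(b) ΔV₂ = |v₂ − v₂ᵗ| ≈ 339.5 m/s = 0.07162 AU/year.
(c) ΔV_total = ΔV₁ + ΔV₂ ≈ 914.7 m/s = 0.193 AU/year.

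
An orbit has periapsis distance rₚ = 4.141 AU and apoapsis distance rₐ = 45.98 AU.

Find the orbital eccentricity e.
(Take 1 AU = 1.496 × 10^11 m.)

Convert to SI: rₚ = 4.141 AU = 6.19494e+11 m; rₐ = 45.98 AU = 6.87861e+12 m.
e = (rₐ − rₚ) / (rₐ + rₚ).
e = (6.87861e+12 − 6.19494e+11) / (6.87861e+12 + 6.19494e+11) = 6.25911e+12 / 7.4981e+12 ≈ 0.8348.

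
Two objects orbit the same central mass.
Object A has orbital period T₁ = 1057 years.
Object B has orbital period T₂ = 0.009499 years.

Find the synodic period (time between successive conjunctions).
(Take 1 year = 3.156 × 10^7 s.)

Convert to SI: T₁ = 1057 years = 3.33589e+10 s; T₂ = 0.009499 years = 299788 s.
T_syn = |T₁ · T₂ / (T₁ − T₂)|.
T_syn = |3.33589e+10 · 299788 / (3.33589e+10 − 299788)| s ≈ 2.998e+05 s = 0.009499 years.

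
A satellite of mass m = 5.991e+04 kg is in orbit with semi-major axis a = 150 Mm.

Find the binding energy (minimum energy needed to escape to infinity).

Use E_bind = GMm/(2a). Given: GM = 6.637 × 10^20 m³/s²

Convert to SI: a = 150 Mm = 1.5e+08 m.
Total orbital energy is E = −GMm/(2a); binding energy is E_bind = −E = GMm/(2a).
E_bind = 6.637e+20 · 5.991e+04 / (2 · 1.5e+08) J ≈ 1.325e+17 J = 132.5 PJ.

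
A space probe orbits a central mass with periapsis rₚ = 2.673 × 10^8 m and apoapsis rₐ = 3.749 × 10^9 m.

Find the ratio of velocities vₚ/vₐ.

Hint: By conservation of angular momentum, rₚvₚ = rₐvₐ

Conservation of angular momentum gives rₚvₚ = rₐvₐ, so vₚ/vₐ = rₐ/rₚ.
vₚ/vₐ = 3.749e+09 / 2.673e+08 ≈ 14.03.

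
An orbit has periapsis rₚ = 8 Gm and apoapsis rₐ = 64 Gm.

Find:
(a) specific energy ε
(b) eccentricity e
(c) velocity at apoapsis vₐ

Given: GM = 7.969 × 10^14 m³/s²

Convert to SI: rₚ = 8 Gm = 8e+09 m; rₐ = 64 Gm = 6.4e+10 m.
(a) With a = (rₚ + rₐ)/2 = 3.6e+10 m, ε = −GM/(2a) = −7.969e+14/(2 · 3.6e+10) J/kg ≈ -1.107e+04 J/kg
(b) e = (rₐ − rₚ)/(rₐ + rₚ) = (6.4e+10 − 8e+09)/(6.4e+10 + 8e+09) ≈ 0.7778
(c) With a = (rₚ + rₐ)/2 = 3.6e+10 m, vₐ = √(GM (2/rₐ − 1/a)) = √(7.969e+14 · (2/6.4e+10 − 1/3.6e+10)) m/s ≈ 52.6 m/s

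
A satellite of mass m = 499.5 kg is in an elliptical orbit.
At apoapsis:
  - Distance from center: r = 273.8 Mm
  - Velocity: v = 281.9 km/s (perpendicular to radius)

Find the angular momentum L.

Convert to SI: r = 273.8 Mm = 2.738e+08 m; v = 281.9 km/s = 281900 m/s.
Since v is perpendicular to r, L = m · v · r.
L = 499.5 · 281900 · 2.738e+08 kg·m²/s ≈ 3.855e+16 kg·m²/s.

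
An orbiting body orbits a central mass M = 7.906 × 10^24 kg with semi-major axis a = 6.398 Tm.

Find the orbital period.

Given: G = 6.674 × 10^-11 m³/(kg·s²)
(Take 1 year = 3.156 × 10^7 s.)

Convert to SI: a = 6.398 Tm = 6.398e+12 m.
GM = G · M = 6.674e-11 · 7.906e+24 = 5.27646e+14 m³/s².
Kepler's third law: T = 2π √(a³ / GM).
Substituting a = 6.398e+12 m and GM = 5.27646e+14 m³/s²:
T = 2π √((6.398e+12)³ / 5.27646e+14) s
T ≈ 4.427e+12 s = 1.403e+05 years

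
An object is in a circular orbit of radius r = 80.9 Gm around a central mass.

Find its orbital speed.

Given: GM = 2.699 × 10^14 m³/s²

Convert to SI: r = 80.9 Gm = 8.09e+10 m.
For a circular orbit, gravity supplies the centripetal force, so v = √(GM / r).
v = √(2.699e+14 / 8.09e+10) m/s ≈ 57.76 m/s = 57.76 m/s.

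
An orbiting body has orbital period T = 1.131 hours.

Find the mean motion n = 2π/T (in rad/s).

Convert to SI: T = 1.131 hours = 4071.6 s.
n = 2π / T.
n = 2π / 4071.6 s ≈ 0.001543 rad/s.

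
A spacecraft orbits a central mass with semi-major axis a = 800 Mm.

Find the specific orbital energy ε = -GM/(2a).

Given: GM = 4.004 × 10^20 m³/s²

Convert to SI: a = 800 Mm = 8e+08 m.
ε = −GM / (2a).
ε = −4.004e+20 / (2 · 8e+08) J/kg ≈ -2.502e+11 J/kg = -250.2 GJ/kg.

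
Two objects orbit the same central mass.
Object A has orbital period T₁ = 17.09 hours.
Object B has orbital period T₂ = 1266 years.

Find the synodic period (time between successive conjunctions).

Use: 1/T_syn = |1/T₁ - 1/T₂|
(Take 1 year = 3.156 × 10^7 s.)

Convert to SI: T₁ = 17.09 hours = 61524 s; T₂ = 1266 years = 3.9955e+10 s.
T_syn = |T₁ · T₂ / (T₁ − T₂)|.
T_syn = |61524 · 3.9955e+10 / (61524 − 3.9955e+10)| s ≈ 6.152e+04 s = 17.09 hours.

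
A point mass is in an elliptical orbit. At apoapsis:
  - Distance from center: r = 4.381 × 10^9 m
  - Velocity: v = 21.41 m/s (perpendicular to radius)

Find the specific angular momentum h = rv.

With v perpendicular to r, h = r · v.
h = 4.381e+09 · 21.41 m²/s ≈ 9.38e+10 m²/s.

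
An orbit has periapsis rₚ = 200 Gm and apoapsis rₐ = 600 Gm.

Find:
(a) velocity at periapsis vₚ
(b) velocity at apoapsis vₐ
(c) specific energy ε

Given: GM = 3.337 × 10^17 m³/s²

Convert to SI: rₚ = 200 Gm = 2e+11 m; rₐ = 600 Gm = 6e+11 m.
(a) With a = (rₚ + rₐ)/2 = 4e+11 m, vₚ = √(GM (2/rₚ − 1/a)) = √(3.337e+17 · (2/2e+11 − 1/4e+11)) m/s ≈ 1582 m/s
(b) With a = (rₚ + rₐ)/2 = 4e+11 m, vₐ = √(GM (2/rₐ − 1/a)) = √(3.337e+17 · (2/6e+11 − 1/4e+11)) m/s ≈ 527.3 m/s
(c) With a = (rₚ + rₐ)/2 = 4e+11 m, ε = −GM/(2a) = −3.337e+17/(2 · 4e+11) J/kg ≈ -4.171e+05 J/kg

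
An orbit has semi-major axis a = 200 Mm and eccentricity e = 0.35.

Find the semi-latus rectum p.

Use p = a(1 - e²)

Convert to SI: a = 200 Mm = 2e+08 m.
p = a (1 − e²).
p = 2e+08 · (1 − (0.35)²) = 2e+08 · 0.8775 ≈ 1.755e+08 m = 175.5 Mm.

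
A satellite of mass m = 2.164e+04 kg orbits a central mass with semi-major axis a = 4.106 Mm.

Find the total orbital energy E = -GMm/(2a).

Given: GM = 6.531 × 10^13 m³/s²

Convert to SI: a = 4.106 Mm = 4.106e+06 m.
E = −GMm / (2a).
E = −6.531e+13 · 2.164e+04 / (2 · 4.106e+06) J ≈ -1.721e+11 J = -172.1 GJ.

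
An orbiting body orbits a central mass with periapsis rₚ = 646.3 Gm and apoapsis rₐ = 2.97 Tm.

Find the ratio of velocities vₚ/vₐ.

Convert to SI: rₚ = 646.3 Gm = 6.463e+11 m; rₐ = 2.97 Tm = 2.97e+12 m.
Conservation of angular momentum gives rₚvₚ = rₐvₐ, so vₚ/vₐ = rₐ/rₚ.
vₚ/vₐ = 2.97e+12 / 6.463e+11 ≈ 4.595.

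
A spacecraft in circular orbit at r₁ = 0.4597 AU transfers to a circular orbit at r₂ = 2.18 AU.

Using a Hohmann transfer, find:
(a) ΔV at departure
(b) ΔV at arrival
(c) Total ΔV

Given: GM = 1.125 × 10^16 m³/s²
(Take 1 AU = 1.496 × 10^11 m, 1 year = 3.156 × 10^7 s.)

Convert to SI: r₁ = 0.4597 AU = 6.87711e+10 m; r₂ = 2.18 AU = 3.26128e+11 m.
Transfer semi-major axis: a_t = (r₁ + r₂)/2 = (6.87711e+10 + 3.26128e+11)/2 = 1.9745e+11 m.
Circular speeds: v₁ = √(GM/r₁) = 404.458 m/s, v₂ = √(GM/r₂) = 185.73 m/s.
Transfer speeds (vis-viva v² = GM(2/r − 1/a_t)): v₁ᵗ = 519.803 m/s, v₂ᵗ = 109.612 m/s.
(a) ΔV₁ = |v₁ᵗ − v₁| ≈ 115.3 m/s = 0.02433 AU/year.
(b) ΔV₂ = |v₂ − v₂ᵗ| ≈ 76.12 m/s = 0.01606 AU/year.
(c) ΔV_total = ΔV₁ + ΔV₂ ≈ 191.5 m/s = 0.04039 AU/year.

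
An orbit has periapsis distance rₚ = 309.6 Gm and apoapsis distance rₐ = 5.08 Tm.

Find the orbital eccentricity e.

Convert to SI: rₚ = 309.6 Gm = 3.096e+11 m; rₐ = 5.08 Tm = 5.08e+12 m.
e = (rₐ − rₚ) / (rₐ + rₚ).
e = (5.08e+12 − 3.096e+11) / (5.08e+12 + 3.096e+11) = 4.7704e+12 / 5.3896e+12 ≈ 0.8851.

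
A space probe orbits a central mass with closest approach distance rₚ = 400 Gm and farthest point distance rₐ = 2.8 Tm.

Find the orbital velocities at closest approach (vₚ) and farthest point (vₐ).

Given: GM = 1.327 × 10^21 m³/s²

Convert to SI: rₚ = 400 Gm = 4e+11 m; rₐ = 2.8 Tm = 2.8e+12 m.
Use the vis-viva equation v² = GM(2/r − 1/a) with a = (rₚ + rₐ)/2 = (4e+11 + 2.8e+12)/2 = 1.6e+12 m.
vₚ = √(GM · (2/rₚ − 1/a)) = √(1.327e+21 · (2/4e+11 − 1/1.6e+12)) m/s ≈ 7.619e+04 m/s = 76.19 km/s.
vₐ = √(GM · (2/rₐ − 1/a)) = √(1.327e+21 · (2/2.8e+12 − 1/1.6e+12)) m/s ≈ 1.088e+04 m/s = 10.88 km/s.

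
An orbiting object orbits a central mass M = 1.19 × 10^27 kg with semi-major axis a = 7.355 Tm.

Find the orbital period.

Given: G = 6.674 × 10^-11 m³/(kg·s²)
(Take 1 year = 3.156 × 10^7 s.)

Convert to SI: a = 7.355 Tm = 7.355e+12 m.
GM = G · M = 6.674e-11 · 1.19e+27 = 7.94206e+16 m³/s².
Kepler's third law: T = 2π √(a³ / GM).
Substituting a = 7.355e+12 m and GM = 7.94206e+16 m³/s²:
T = 2π √((7.355e+12)³ / 7.94206e+16) s
T ≈ 4.447e+11 s = 1.409e+04 years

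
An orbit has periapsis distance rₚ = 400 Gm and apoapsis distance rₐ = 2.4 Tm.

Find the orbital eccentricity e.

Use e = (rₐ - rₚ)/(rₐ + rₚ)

Convert to SI: rₚ = 400 Gm = 4e+11 m; rₐ = 2.4 Tm = 2.4e+12 m.
e = (rₐ − rₚ) / (rₐ + rₚ).
e = (2.4e+12 − 4e+11) / (2.4e+12 + 4e+11) = 2e+12 / 2.8e+12 ≈ 0.7143.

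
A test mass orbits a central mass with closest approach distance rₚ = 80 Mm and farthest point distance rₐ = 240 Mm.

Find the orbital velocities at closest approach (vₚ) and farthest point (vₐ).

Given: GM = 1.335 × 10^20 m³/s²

Convert to SI: rₚ = 80 Mm = 8e+07 m; rₐ = 240 Mm = 2.4e+08 m.
Use the vis-viva equation v² = GM(2/r − 1/a) with a = (rₚ + rₐ)/2 = (8e+07 + 2.4e+08)/2 = 1.6e+08 m.
vₚ = √(GM · (2/rₚ − 1/a)) = √(1.335e+20 · (2/8e+07 − 1/1.6e+08)) m/s ≈ 1.582e+06 m/s = 1582 km/s.
vₐ = √(GM · (2/rₐ − 1/a)) = √(1.335e+20 · (2/2.4e+08 − 1/1.6e+08)) m/s ≈ 5.274e+05 m/s = 527.4 km/s.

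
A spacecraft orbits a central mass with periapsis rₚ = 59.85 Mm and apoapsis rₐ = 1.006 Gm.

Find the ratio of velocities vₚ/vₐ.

Convert to SI: rₚ = 59.85 Mm = 5.985e+07 m; rₐ = 1.006 Gm = 1.006e+09 m.
Conservation of angular momentum gives rₚvₚ = rₐvₐ, so vₚ/vₐ = rₐ/rₚ.
vₚ/vₐ = 1.006e+09 / 5.985e+07 ≈ 16.81.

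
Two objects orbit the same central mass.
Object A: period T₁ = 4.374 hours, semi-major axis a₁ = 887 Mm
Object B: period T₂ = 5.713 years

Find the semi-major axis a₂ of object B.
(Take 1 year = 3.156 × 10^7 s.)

Convert to SI: T₁ = 4.374 hours = 15746.4 s; a₁ = 887 Mm = 8.87e+08 m; T₂ = 5.713 years = 1.80302e+08 s.
Kepler's third law: (T₁/T₂)² = (a₁/a₂)³ ⇒ a₂ = a₁ · (T₂/T₁)^(2/3).
T₂/T₁ = 1.80302e+08 / 15746.4 = 11450.4.
a₂ = 8.87e+08 · (11450.4)^(2/3) m ≈ 4.506e+11 m = 450.6 Gm.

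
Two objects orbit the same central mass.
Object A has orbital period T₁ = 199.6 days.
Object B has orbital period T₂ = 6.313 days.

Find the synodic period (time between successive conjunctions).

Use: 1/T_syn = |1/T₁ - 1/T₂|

Convert to SI: T₁ = 199.6 days = 1.72454e+07 s; T₂ = 6.313 days = 545443 s.
T_syn = |T₁ · T₂ / (T₁ − T₂)|.
T_syn = |1.72454e+07 · 545443 / (1.72454e+07 − 545443)| s ≈ 5.633e+05 s = 6.519 days.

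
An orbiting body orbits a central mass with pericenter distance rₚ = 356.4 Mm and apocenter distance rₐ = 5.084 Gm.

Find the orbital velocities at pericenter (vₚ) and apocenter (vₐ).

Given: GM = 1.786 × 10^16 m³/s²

Convert to SI: rₚ = 356.4 Mm = 3.564e+08 m; rₐ = 5.084 Gm = 5.084e+09 m.
Use the vis-viva equation v² = GM(2/r − 1/a) with a = (rₚ + rₐ)/2 = (3.564e+08 + 5.084e+09)/2 = 2.7202e+09 m.
vₚ = √(GM · (2/rₚ − 1/a)) = √(1.786e+16 · (2/3.564e+08 − 1/2.7202e+09)) m/s ≈ 9678 m/s = 9.678 km/s.
vₐ = √(GM · (2/rₐ − 1/a)) = √(1.786e+16 · (2/5.084e+09 − 1/2.7202e+09)) m/s ≈ 678.4 m/s = 678.4 m/s.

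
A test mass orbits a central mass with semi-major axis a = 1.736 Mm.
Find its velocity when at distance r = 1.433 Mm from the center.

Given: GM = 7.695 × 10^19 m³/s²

Convert to SI: a = 1.736 Mm = 1.736e+06 m; r = 1.433 Mm = 1.433e+06 m.
Vis-viva: v = √(GM · (2/r − 1/a)).
2/r − 1/a = 2/1.433e+06 − 1/1.736e+06 = 8.19637e-07 m⁻¹.
v = √(7.695e+19 · 8.19637e-07) m/s ≈ 7.942e+06 m/s = 7942 km/s.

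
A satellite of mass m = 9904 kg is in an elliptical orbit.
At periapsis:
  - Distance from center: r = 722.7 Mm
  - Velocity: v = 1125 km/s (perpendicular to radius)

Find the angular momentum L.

Convert to SI: r = 722.7 Mm = 7.227e+08 m; v = 1125 km/s = 1.125e+06 m/s.
Since v is perpendicular to r, L = m · v · r.
L = 9904 · 1.125e+06 · 7.227e+08 kg·m²/s ≈ 8.052e+18 kg·m²/s.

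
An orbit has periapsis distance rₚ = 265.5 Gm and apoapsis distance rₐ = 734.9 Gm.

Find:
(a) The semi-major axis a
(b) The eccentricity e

Convert to SI: rₚ = 265.5 Gm = 2.655e+11 m; rₐ = 734.9 Gm = 7.349e+11 m.
(a) a = (rₚ + rₐ) / 2 = (2.655e+11 + 7.349e+11) / 2 ≈ 5.002e+11 m = 500.2 Gm.
(b) e = (rₐ − rₚ) / (rₐ + rₚ) = (7.349e+11 − 2.655e+11) / (7.349e+11 + 2.655e+11) ≈ 0.4692.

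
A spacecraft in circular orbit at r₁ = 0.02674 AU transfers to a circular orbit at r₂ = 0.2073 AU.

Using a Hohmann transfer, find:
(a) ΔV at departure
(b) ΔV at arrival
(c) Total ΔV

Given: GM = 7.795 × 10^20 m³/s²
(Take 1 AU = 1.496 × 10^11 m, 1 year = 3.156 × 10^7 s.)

Convert to SI: r₁ = 0.02674 AU = 4.0003e+09 m; r₂ = 0.2073 AU = 3.10121e+10 m.
Transfer semi-major axis: a_t = (r₁ + r₂)/2 = (4.0003e+09 + 3.10121e+10)/2 = 1.75062e+10 m.
Circular speeds: v₁ = √(GM/r₁) = 441430 m/s, v₂ = √(GM/r₂) = 158541 m/s.
Transfer speeds (vis-viva v² = GM(2/r − 1/a_t)): v₁ᵗ = 587532 m/s, v₂ᵗ = 75786.7 m/s.
(a) ΔV₁ = |v₁ᵗ − v₁| ≈ 1.461e+05 m/s = 30.82 AU/year.
(b) ΔV₂ = |v₂ − v₂ᵗ| ≈ 8.275e+04 m/s = 17.46 AU/year.
(c) ΔV_total = ΔV₁ + ΔV₂ ≈ 2.289e+05 m/s = 48.28 AU/year.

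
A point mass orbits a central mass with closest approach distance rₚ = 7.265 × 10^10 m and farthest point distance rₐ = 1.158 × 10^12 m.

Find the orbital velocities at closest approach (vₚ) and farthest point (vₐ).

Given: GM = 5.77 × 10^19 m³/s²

Use the vis-viva equation v² = GM(2/r − 1/a) with a = (rₚ + rₐ)/2 = (7.265e+10 + 1.158e+12)/2 = 6.15325e+11 m.
vₚ = √(GM · (2/rₚ − 1/a)) = √(5.77e+19 · (2/7.265e+10 − 1/6.15325e+11)) m/s ≈ 3.866e+04 m/s = 38.66 km/s.
vₐ = √(GM · (2/rₐ − 1/a)) = √(5.77e+19 · (2/1.158e+12 − 1/6.15325e+11)) m/s ≈ 2425 m/s = 2.425 km/s.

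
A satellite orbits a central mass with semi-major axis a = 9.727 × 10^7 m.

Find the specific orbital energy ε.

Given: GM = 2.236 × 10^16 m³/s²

ε = −GM / (2a).
ε = −2.236e+16 / (2 · 9.727e+07) J/kg ≈ -1.149e+08 J/kg = -114.9 MJ/kg.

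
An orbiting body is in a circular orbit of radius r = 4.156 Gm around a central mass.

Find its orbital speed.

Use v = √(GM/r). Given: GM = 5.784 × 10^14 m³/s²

Convert to SI: r = 4.156 Gm = 4.156e+09 m.
For a circular orbit, gravity supplies the centripetal force, so v = √(GM / r).
v = √(5.784e+14 / 4.156e+09) m/s ≈ 373.1 m/s = 373.1 m/s.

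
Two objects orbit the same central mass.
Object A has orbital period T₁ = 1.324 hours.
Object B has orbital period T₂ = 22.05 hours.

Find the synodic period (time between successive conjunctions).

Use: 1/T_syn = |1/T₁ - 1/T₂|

Convert to SI: T₁ = 1.324 hours = 4766.4 s; T₂ = 22.05 hours = 79380 s.
T_syn = |T₁ · T₂ / (T₁ − T₂)|.
T_syn = |4766.4 · 79380 / (4766.4 − 79380)| s ≈ 5071 s = 1.409 hours.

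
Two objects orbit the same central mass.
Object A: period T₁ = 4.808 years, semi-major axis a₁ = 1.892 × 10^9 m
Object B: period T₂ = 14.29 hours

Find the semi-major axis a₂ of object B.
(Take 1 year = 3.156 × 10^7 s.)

Convert to SI: T₁ = 4.808 years = 1.5174e+08 s; T₂ = 14.29 hours = 51444 s.
Kepler's third law: (T₁/T₂)² = (a₁/a₂)³ ⇒ a₂ = a₁ · (T₂/T₁)^(2/3).
T₂/T₁ = 51444 / 1.5174e+08 = 0.000339026.
a₂ = 1.892e+09 · (0.000339026)^(2/3) m ≈ 9.199e+06 m = 9.199 × 10^6 m.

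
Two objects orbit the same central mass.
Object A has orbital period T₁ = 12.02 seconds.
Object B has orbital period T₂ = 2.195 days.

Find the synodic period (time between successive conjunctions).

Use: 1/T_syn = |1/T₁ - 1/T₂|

Convert to SI: T₂ = 2.195 days = 189648 s.
T_syn = |T₁ · T₂ / (T₁ − T₂)|.
T_syn = |12.02 · 189648 / (12.02 − 189648)| s ≈ 12.02 s = 12.02 seconds.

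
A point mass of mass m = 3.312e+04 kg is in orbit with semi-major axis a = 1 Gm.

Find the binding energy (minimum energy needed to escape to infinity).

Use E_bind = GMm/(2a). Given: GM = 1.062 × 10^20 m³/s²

Convert to SI: a = 1 Gm = 1e+09 m.
Total orbital energy is E = −GMm/(2a); binding energy is E_bind = −E = GMm/(2a).
E_bind = 1.062e+20 · 3.312e+04 / (2 · 1e+09) J ≈ 1.759e+15 J = 1.759 PJ.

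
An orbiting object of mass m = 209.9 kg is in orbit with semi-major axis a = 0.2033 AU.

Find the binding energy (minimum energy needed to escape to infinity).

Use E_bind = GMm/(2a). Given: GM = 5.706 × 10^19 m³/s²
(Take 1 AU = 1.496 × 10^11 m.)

Convert to SI: a = 0.2033 AU = 3.04137e+10 m.
Total orbital energy is E = −GMm/(2a); binding energy is E_bind = −E = GMm/(2a).
E_bind = 5.706e+19 · 209.9 / (2 · 3.04137e+10) J ≈ 1.969e+11 J = 196.9 GJ.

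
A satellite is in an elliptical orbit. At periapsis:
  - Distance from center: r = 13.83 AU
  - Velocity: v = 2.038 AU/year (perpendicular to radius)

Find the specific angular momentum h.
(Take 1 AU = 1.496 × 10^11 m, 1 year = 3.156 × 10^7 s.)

Convert to SI: r = 13.83 AU = 2.06897e+12 m; v = 2.038 AU/year = 9660.48 m/s.
With v perpendicular to r, h = r · v.
h = 2.06897e+12 · 9660.48 m²/s ≈ 1.999e+16 m²/s.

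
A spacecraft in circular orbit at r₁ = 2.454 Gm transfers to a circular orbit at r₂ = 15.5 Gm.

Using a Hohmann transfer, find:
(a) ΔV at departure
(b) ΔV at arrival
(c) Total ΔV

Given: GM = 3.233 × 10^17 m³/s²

Convert to SI: r₁ = 2.454 Gm = 2.454e+09 m; r₂ = 15.5 Gm = 1.55e+10 m.
Transfer semi-major axis: a_t = (r₁ + r₂)/2 = (2.454e+09 + 1.55e+10)/2 = 8.977e+09 m.
Circular speeds: v₁ = √(GM/r₁) = 11478 m/s, v₂ = √(GM/r₂) = 4567.06 m/s.
Transfer speeds (vis-viva v² = GM(2/r − 1/a_t)): v₁ᵗ = 15082.2 m/s, v₂ᵗ = 2387.86 m/s.
(a) ΔV₁ = |v₁ᵗ − v₁| ≈ 3604 m/s = 3.604 km/s.
(b) ΔV₂ = |v₂ − v₂ᵗ| ≈ 2179 m/s = 2.179 km/s.
(c) ΔV_total = ΔV₁ + ΔV₂ ≈ 5783 m/s = 5.783 km/s.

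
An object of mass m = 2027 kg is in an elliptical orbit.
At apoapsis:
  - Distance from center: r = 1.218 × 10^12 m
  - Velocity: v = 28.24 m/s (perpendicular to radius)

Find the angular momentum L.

Since v is perpendicular to r, L = m · v · r.
L = 2027 · 28.24 · 1.218e+12 kg·m²/s ≈ 6.972e+16 kg·m²/s.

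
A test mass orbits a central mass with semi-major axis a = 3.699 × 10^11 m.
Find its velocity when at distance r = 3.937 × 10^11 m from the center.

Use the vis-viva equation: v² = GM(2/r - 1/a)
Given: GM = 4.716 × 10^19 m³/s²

Vis-viva: v = √(GM · (2/r − 1/a)).
2/r − 1/a = 2/3.937e+11 − 1/3.699e+11 = 2.37658e-12 m⁻¹.
v = √(4.716e+19 · 2.37658e-12) m/s ≈ 1.059e+04 m/s = 10.59 km/s.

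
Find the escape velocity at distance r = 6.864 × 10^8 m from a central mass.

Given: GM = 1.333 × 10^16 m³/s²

Escape velocity comes from setting total energy to zero: ½v² − GM/r = 0 ⇒ v_esc = √(2GM / r).
v_esc = √(2 · 1.333e+16 / 6.864e+08) m/s ≈ 6232 m/s = 6.232 km/s.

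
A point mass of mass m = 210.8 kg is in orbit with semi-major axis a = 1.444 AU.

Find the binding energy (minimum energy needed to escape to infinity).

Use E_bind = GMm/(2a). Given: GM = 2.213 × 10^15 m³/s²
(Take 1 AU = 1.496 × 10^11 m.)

Convert to SI: a = 1.444 AU = 2.16022e+11 m.
Total orbital energy is E = −GMm/(2a); binding energy is E_bind = −E = GMm/(2a).
E_bind = 2.213e+15 · 210.8 / (2 · 2.16022e+11) J ≈ 1.08e+06 J = 1.08 MJ.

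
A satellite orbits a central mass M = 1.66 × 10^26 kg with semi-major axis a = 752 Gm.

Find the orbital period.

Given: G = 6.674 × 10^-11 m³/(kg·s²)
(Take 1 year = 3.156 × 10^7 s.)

Convert to SI: a = 752 Gm = 7.52e+11 m.
GM = G · M = 6.674e-11 · 1.66e+26 = 1.10788e+16 m³/s².
Kepler's third law: T = 2π √(a³ / GM).
Substituting a = 7.52e+11 m and GM = 1.10788e+16 m³/s²:
T = 2π √((7.52e+11)³ / 1.10788e+16) s
T ≈ 3.893e+10 s = 1233 years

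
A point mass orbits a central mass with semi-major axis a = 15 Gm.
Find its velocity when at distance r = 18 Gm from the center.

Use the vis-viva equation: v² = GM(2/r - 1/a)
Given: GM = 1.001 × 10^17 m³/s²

Convert to SI: a = 15 Gm = 1.5e+10 m; r = 18 Gm = 1.8e+10 m.
Vis-viva: v = √(GM · (2/r − 1/a)).
2/r − 1/a = 2/1.8e+10 − 1/1.5e+10 = 4.44444e-11 m⁻¹.
v = √(1.001e+17 · 4.44444e-11) m/s ≈ 2109 m/s = 2.109 km/s.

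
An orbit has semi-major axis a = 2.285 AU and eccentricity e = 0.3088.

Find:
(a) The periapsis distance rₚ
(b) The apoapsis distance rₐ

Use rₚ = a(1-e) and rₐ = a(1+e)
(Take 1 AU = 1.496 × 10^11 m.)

Convert to SI: a = 2.285 AU = 3.41836e+11 m.
(a) rₚ = a(1 − e) = 3.41836e+11 · (1 − 0.3088) = 3.41836e+11 · 0.6912 ≈ 2.363e+11 m = 1.579 AU.
(b) rₐ = a(1 + e) = 3.41836e+11 · (1 + 0.3088) = 3.41836e+11 · 1.3088 ≈ 4.474e+11 m = 2.991 AU.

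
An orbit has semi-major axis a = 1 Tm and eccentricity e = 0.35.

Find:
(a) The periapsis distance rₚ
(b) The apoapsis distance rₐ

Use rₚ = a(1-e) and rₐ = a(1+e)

Convert to SI: a = 1 Tm = 1e+12 m.
(a) rₚ = a(1 − e) = 1e+12 · (1 − 0.35) = 1e+12 · 0.65 ≈ 6.5e+11 m = 650 Gm.
(b) rₐ = a(1 + e) = 1e+12 · (1 + 0.35) = 1e+12 · 1.35 ≈ 1.35e+12 m = 1.35 Tm.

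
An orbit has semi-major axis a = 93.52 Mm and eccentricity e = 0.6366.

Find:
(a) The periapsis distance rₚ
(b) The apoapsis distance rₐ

Convert to SI: a = 93.52 Mm = 9.352e+07 m.
(a) rₚ = a(1 − e) = 9.352e+07 · (1 − 0.6366) = 9.352e+07 · 0.3634 ≈ 3.399e+07 m = 33.99 Mm.
(b) rₐ = a(1 + e) = 9.352e+07 · (1 + 0.6366) = 9.352e+07 · 1.6366 ≈ 1.531e+08 m = 153.1 Mm.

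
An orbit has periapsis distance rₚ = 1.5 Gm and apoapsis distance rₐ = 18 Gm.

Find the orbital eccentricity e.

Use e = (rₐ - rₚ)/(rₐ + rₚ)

Convert to SI: rₚ = 1.5 Gm = 1.5e+09 m; rₐ = 18 Gm = 1.8e+10 m.
e = (rₐ − rₚ) / (rₐ + rₚ).
e = (1.8e+10 − 1.5e+09) / (1.8e+10 + 1.5e+09) = 1.65e+10 / 1.95e+10 ≈ 0.8462.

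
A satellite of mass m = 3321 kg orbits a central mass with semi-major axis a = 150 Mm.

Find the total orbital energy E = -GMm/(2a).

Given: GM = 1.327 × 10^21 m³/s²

Convert to SI: a = 150 Mm = 1.5e+08 m.
E = −GMm / (2a).
E = −1.327e+21 · 3321 / (2 · 1.5e+08) J ≈ -1.469e+16 J = -14.69 PJ.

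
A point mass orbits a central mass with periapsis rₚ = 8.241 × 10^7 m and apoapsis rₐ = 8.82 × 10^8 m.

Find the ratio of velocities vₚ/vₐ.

Conservation of angular momentum gives rₚvₚ = rₐvₐ, so vₚ/vₐ = rₐ/rₚ.
vₚ/vₐ = 8.82e+08 / 8.241e+07 ≈ 10.7.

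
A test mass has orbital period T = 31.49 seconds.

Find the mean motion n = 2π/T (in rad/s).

n = 2π / T.
n = 2π / 31.49 s ≈ 0.1995 rad/s.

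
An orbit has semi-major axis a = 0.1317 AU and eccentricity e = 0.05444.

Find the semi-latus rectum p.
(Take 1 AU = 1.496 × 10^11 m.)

Convert to SI: a = 0.1317 AU = 1.97023e+10 m.
p = a (1 − e²).
p = 1.97023e+10 · (1 − (0.05444)²) = 1.97023e+10 · 0.997036 ≈ 1.964e+10 m = 0.1313 AU.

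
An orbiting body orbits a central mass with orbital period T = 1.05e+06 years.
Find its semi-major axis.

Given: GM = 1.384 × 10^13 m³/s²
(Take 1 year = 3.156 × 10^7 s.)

Convert to SI: T = 1.05e+06 years = 3.3138e+13 s.
Invert Kepler's third law: a = (GM · T² / (4π²))^(1/3).
Substituting T = 3.3138e+13 s and GM = 1.384e+13 m³/s²:
a = (1.384e+13 · (3.3138e+13)² / (4π²))^(1/3) m
a ≈ 7.275e+12 m = 7.275 Tm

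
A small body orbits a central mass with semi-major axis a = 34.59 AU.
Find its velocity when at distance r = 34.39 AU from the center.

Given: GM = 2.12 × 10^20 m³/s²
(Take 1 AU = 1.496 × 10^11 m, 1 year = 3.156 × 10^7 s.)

Convert to SI: a = 34.59 AU = 5.17466e+12 m; r = 34.39 AU = 5.14474e+12 m.
Vis-viva: v = √(GM · (2/r − 1/a)).
2/r − 1/a = 2/5.14474e+12 − 1/5.17466e+12 = 1.95497e-13 m⁻¹.
v = √(2.12e+20 · 1.95497e-13) m/s ≈ 6438 m/s = 1.358 AU/year.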